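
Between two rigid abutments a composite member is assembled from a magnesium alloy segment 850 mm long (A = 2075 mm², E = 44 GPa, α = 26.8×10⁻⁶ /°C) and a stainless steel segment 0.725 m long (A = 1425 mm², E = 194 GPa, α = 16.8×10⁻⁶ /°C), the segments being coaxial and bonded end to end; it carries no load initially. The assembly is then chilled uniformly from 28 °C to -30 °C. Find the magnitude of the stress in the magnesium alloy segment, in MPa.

If the supports were absent, the total length change would be Σ αᵢΔT Lᵢ = 26.8×10⁻⁶×58×850 + 16.8×10⁻⁶×58×725 = 2.028 mm.
The rigid supports impose zero overall length change; the single axial force P common to all segments must satisfy P Σ Lᵢ/(AᵢEᵢ) = δ_free.
The series flexibility is Σ Lᵢ/(AᵢEᵢ) = 850/(2075×44×10³) + 725/(1425×194×10³) = 1.193×10⁻⁵ mm/N.
So P = 2.028 / 1.193×10⁻⁵ = 169.9 kN, tensile.
σ_{magnesium alloy} = P / A = 169900 / 2075 = 81.89 MPa.

σ ≈ 81.9 MPa (tensile)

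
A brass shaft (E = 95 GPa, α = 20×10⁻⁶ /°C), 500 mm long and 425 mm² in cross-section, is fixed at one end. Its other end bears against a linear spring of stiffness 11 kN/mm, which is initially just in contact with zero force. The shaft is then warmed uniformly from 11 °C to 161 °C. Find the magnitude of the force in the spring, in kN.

P ≈ 14.5 kN

The unrestrained thermal change is αΔT L = 20×10⁻⁶ × 150 × 500 = 1.5 mm.
With a force P in the spring, the elastic change of the shaft is PL/(AE) and that of the spring is P/k; compatibility requires their sum to equal δ_free.
P [ L/(AE) + 1/k ] = δ_free → P [ 500/(425×95×10³) + 1/(11×10³) ] = 1.5.
P = 1.5 / 0.0001033 = 14520 N.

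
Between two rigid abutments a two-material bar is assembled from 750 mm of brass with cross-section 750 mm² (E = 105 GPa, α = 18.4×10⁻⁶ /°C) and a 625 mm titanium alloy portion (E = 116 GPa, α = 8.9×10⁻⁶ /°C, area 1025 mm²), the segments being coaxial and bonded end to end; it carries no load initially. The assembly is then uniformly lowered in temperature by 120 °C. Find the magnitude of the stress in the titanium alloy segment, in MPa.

With the walls removed the bar would change length by δ_free = Σ αᵢΔT Lᵢ = 18.4×10⁻⁶×120×750 + 8.9×10⁻⁶×120×625 = 2.323 mm.
Since the ends are fixed, an axial force P builds up, equal in every segment, with P · Σ Lᵢ/(AᵢEᵢ) = δ_free.
The series flexibility is Σ Lᵢ/(AᵢEᵢ) = 750/(750×105×10³) + 625/(1025×116×10³) = 1.478×10⁻⁵ mm/N.
Hence P = δ_free / Σ(L/AE) = 2.323/1.478×10⁻⁵ = 157.2 kN (tensile).
σ_{titanium alloy} = P / A = 157200 / 1025 = 153.4 MPa.

σ ≈ 153 MPa (tensile)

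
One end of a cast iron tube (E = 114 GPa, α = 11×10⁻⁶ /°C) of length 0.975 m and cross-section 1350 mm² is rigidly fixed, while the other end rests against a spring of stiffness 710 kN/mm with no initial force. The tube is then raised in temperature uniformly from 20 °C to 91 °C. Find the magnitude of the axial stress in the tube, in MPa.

Free thermal expansion: δ_free = αΔT L = 11×10⁻⁶ × 71 × 975 = 0.7615 mm.
Let P be the compressive force at the spring. The tube shortens elastically by PL/(AE) and the spring compresses by P/k; together these equal δ_free.
P [ L/(AE) + 1/k ] = δ_free → P [ 975/(1350×114×10³) + 1/(710×10³) ] = 0.7615.
P = 0.7615 / 7.744×10⁻⁶ = 98330 N.
σ = P/A = 98330/1350 = 72.84 MPa.

σ ≈ 72.8 MPa (compressive)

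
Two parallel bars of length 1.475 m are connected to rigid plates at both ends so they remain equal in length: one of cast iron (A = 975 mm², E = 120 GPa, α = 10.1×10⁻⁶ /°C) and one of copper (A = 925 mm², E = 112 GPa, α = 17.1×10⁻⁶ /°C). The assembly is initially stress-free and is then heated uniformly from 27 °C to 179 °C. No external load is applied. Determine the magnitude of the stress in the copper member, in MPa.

Equilibrium of a rigid end plate with no external load gives equal and opposite internal forces ±P in the two members. Since α_{copper} > α_{cast iron}, heating drives the copper into compression and the cast iron into tension.
Equating the net (thermal + elastic) strains gives |α₁ − α₂|·ΔT = P·[1/(A₁E₁) + 1/(A₂E₂)].
|α₁ − α₂|·ΔT = 7×10⁻⁶ × 152 = 0.001064.
1/(A₁E₁) + 1/(A₂E₂) = 1/(975×120×10³) + 1/(925×112×10³) = 1.82×10⁻⁸ N⁻¹.
So P = 0.001064 / 1.82×10⁻⁸ = 58.46 kN.
σ_{copper} = P/A₂ = 58460/925 = 63.2 MPa, compressive.

σ ≈ 63.2 MPa (compressive)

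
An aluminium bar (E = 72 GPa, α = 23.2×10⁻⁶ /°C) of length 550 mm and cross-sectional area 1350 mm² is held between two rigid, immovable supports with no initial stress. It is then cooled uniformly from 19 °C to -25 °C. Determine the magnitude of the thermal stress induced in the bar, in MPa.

Because both ends are immovable the net strain is zero, and the suppressed thermal strain is αΔT = 23.2×10⁻⁶ × 44 = 1020.8×10⁻⁶.
σ = EαΔT = 72×10³ × 23.2×10⁻⁶ × 44 = 73.5 MPa (tensile; the bar is trying to contract).

σ ≈ 73.5 MPa (tensile)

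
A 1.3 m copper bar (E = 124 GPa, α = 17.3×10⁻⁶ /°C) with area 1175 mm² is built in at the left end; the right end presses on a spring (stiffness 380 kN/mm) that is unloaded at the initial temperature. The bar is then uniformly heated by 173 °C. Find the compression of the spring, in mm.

δ ≈ 0.886 mm

The unrestrained thermal change is αΔT L = 17.3×10⁻⁶ × 173 × 1300 = 3.891 mm.
With a force P in the spring, the elastic change of the bar is PL/(AE) and that of the spring is P/k; compatibility requires their sum to equal δ_free.
So P = δ_free / [L/(AE) + 1/k] = 3.891 / [ 1300/(1175×124×10³) + 1/(380×10³) ].
P = 3.891 / 1.155×10⁻⁵ = 336700 N.
Spring compression = P/k = 336700/(380×10³) = 0.8862 mm.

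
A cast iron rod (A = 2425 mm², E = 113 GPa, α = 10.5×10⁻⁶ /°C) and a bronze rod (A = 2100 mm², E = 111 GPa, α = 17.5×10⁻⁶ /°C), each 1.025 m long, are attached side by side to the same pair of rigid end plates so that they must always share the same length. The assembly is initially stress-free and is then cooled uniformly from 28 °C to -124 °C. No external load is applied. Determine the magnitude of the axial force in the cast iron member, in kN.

P ≈ 134 kN (compressive in the cast iron)

Equilibrium of a rigid end plate with no external load gives equal and opposite internal forces ±P in the two members. Since α_{bronze} > α_{cast iron}, cooling drives the bronze into tension and the cast iron into compression.
Equating the net (thermal + elastic) strains gives |α₁ − α₂|·ΔT = P·[1/(A₁E₁) + 1/(A₂E₂)].
|α₁ − α₂|·ΔT = 7×10⁻⁶ × 152 = 0.001064.
1/(A₁E₁) + 1/(A₂E₂) = 1/(2425×113×10³) + 1/(2100×111×10³) = 7.939×10⁻⁹ N⁻¹.
So P = 0.001064 / 7.939×10⁻⁹ = 134 kN.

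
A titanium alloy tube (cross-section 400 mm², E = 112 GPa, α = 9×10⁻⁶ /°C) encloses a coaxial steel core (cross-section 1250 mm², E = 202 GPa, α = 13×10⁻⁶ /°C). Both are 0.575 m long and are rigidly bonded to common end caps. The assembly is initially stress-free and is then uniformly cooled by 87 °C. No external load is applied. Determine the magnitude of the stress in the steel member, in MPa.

σ ≈ 10.6 MPa (tensile)

Both members must finish at the same length. With the larger α, the steel tends to over-contract; the plates restrain it, putting the steel in tension and the titanium alloy in compression. With no external load the two internal forces are equal and opposite, magnitude P.
Compatibility of the two members (thermal + elastic change equal): (α₁ − α₂)ΔT = P·[1/(A₁E₁) + 1/(A₂E₂)].
|α₁ − α₂|·ΔT = 4×10⁻⁶ × 87 = 0.000348.
1/(A₁E₁) + 1/(A₂E₂) = 1/(400×112×10³) + 1/(1250×202×10³) = 2.628×10⁻⁸ N⁻¹.
So P = 0.000348 / 2.628×10⁻⁸ = 13.24 kN.
σ_{steel} = P/A₂ = 13240/1250 = 10.59 MPa, tensile.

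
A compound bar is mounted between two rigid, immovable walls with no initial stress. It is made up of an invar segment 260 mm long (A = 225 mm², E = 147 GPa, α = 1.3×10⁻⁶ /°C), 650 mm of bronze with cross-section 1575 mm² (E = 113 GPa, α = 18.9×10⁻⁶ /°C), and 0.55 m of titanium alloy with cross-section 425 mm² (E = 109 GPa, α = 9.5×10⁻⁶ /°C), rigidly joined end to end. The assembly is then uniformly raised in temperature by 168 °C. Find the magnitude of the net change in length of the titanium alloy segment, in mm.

If the supports were absent, the total length change would be Σ αᵢΔT Lᵢ = 1.3×10⁻⁶×168×260 + 18.9×10⁻⁶×168×650 + 9.5×10⁻⁶×168×550 = 2.998 mm.
Since the ends are fixed, an axial force P builds up, equal in every segment, with P · Σ Lᵢ/(AᵢEᵢ) = δ_free.
Σ Lᵢ/(AᵢEᵢ) = 260/(225×147×10³) + 650/(1575×113×10³) + 550/(425×109×10³) = 2.339×10⁻⁵ mm/N.
So P = 2.998 / 2.339×10⁻⁵ = 128.2 kN, compressive.
For the titanium alloy segment, free thermal change = 9.5×10⁻⁶×168×550 = 0.8778 mm and elastic change from P = 128200×550/(425×109×10³) = 1.522 mm; these oppose, so the net change is 0.644 mm (segment shortens).

|ΔL| ≈ 0.644 mm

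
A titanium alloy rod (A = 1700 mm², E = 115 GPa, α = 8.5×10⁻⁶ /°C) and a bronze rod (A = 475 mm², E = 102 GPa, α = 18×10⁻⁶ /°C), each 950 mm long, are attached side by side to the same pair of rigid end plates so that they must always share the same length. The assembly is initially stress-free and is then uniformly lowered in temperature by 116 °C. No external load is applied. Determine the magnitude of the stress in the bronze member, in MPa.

σ ≈ 90.1 MPa (tensile)

Equilibrium of a rigid end plate with no external load gives equal and opposite internal forces ±P in the two members. Since α_{bronze} > α_{titanium alloy}, cooling drives the bronze into tension and the titanium alloy into compression.
Equating the net (thermal + elastic) strains gives |α₁ − α₂|·ΔT = P·[1/(A₁E₁) + 1/(A₂E₂)].
|α₁ − α₂|·ΔT = 9.5×10⁻⁶ × 116 = 0.001102.
1/(A₁E₁) + 1/(A₂E₂) = 1/(1700×115×10³) + 1/(475×102×10³) = 2.575×10⁻⁸ N⁻¹.
P = 0.001102 / 2.575×10⁻⁸ = 42790 N = 42.79 kN.
σ_{bronze} = P/A₂ = 42790/475 = 90.08 MPa, tensile.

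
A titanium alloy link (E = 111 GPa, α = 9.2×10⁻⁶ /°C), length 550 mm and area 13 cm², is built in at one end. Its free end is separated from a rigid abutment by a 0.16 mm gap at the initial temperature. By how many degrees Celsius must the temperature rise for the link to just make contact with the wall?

ΔT ≈ 31.6 °C

Contact occurs when the free expansion equals the gap: αΔT L = 0.16 mm.
ΔT = 0.16 / (9.2×10⁻⁶ × 550) = 31.62 °C.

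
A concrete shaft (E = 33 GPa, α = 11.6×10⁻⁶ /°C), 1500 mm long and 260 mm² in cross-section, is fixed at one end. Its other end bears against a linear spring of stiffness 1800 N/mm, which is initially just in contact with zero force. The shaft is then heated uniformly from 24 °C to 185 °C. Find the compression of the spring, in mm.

δ ≈ 2.13 mm

If the spring were absent the shaft would lengthen by αΔT L = 11.6×10⁻⁶ × 161 × 1500 = 2.801 mm.
With a force P in the spring, the elastic change of the shaft is PL/(AE) and that of the spring is P/k; compatibility requires their sum to equal δ_free.
P [ L/(AE) + 1/k ] = δ_free → P [ 1500/(260×33×10³) + 1/(1800) ] = 2.801.
P = 2.801 / 0.0007304 = 3836 N.
Spring compression = P/k = 3836/(1800) = 2.131 mm.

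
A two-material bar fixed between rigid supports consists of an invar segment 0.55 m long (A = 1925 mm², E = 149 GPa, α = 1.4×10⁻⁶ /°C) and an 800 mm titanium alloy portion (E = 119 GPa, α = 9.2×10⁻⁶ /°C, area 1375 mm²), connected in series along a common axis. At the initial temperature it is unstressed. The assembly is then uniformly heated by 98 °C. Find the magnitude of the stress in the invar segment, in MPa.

With the walls removed the bar would change length by δ_free = Σ αᵢΔT Lᵢ = 1.4×10⁻⁶×98×550 + 9.2×10⁻⁶×98×800 = 0.7967 mm.
The rigid supports impose zero overall length change; the single axial force P common to all segments must satisfy P Σ Lᵢ/(AᵢEᵢ) = δ_free.
Σ Lᵢ/(AᵢEᵢ) = 550/(1925×149×10³) + 800/(1375×119×10³) = 6.807×10⁻⁶ mm/N.
So P = 0.7967 / 6.807×10⁻⁶ = 117.1 kN, compressive.
σ_{invar} = P / A = 117100 / 1925 = 60.81 MPa.

σ ≈ 60.8 MPa (compressive)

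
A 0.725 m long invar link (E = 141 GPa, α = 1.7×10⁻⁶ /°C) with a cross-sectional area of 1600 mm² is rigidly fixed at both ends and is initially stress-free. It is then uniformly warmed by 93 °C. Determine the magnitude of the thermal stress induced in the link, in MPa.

With length fixed, the mechanical strain must cancel the thermal strain αΔT = 1.7×10⁻⁶ × 93 = 158.1×10⁻⁶.
σ = EαΔT = 141×10³ × 1.7×10⁻⁶ × 93 = 22.29 MPa (compressive; the link is trying to expand).

σ ≈ 22.3 MPa (compressive)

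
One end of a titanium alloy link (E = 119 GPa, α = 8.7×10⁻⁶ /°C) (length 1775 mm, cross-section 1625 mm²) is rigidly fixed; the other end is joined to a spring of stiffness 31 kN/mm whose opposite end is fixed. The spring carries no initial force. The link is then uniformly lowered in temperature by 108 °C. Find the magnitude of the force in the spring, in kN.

P ≈ 40.2 kN

If the spring were absent the link would shorten by αΔT L = 8.7×10⁻⁶ × 108 × 1775 = 1.668 mm.
With a force P in the spring, the elastic change of the link is PL/(AE) and that of the spring is P/k; compatibility requires their sum to equal δ_free.
So P = δ_free / [L/(AE) + 1/k] = 1.668 / [ 1775/(1625×119×10³) + 1/(31×10³) ].
P = 1.668 / 4.144×10⁻⁵ = 40250 N.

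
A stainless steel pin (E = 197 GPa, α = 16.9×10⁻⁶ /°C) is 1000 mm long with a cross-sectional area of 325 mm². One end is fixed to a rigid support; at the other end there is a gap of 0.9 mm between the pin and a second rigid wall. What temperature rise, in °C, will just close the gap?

Contact occurs when the free expansion equals the gap: αΔT L = 0.9 mm.
ΔT = 0.9 / (16.9×10⁻⁶ × 1000) = 53.25 °C.

ΔT ≈ 53.3 °C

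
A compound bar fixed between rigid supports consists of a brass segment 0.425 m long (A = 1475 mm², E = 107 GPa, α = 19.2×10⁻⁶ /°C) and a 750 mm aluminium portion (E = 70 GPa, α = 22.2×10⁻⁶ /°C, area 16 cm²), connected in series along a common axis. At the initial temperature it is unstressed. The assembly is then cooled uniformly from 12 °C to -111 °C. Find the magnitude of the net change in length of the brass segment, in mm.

|ΔL| ≈ 0.128 mm

With the walls removed the bar would change length by δ_free = Σ αᵢΔT Lᵢ = 19.2×10⁻⁶×123×425 + 22.2×10⁻⁶×123×750 = 3.052 mm.
The walls prevent any net length change, so an axial force P (same in every segment) develops. Compatibility: P · Σ Lᵢ/(AᵢEᵢ) = δ_free.
Σ Lᵢ/(AᵢEᵢ) = 425/(1475×107×10³) + 750/(1600×70×10³) = 9.389×10⁻⁶ mm/N.
P = 3.052 / 9.389×10⁻⁶ = 325000 N = 325 kN, tensile.
For the brass segment, free thermal change = 19.2×10⁻⁶×123×425 = 1.004 mm and elastic change from P = 325000×425/(1475×107×10³) = 0.8752 mm; these oppose, so the net change is 0.128 mm (segment shortens).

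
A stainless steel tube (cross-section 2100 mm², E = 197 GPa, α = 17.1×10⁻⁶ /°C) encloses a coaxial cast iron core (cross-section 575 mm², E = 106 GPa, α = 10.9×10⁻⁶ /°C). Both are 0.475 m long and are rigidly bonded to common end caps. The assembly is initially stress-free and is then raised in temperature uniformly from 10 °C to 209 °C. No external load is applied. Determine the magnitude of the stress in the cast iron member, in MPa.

Both members must finish at the same length. With the larger α, the stainless steel tends to over-expand; the plates restrain it, putting the stainless steel in compression and the cast iron in tension. With no external load the two internal forces are equal and opposite, magnitude P.
Setting the final lengths equal and cancelling L: (α₁ − α₂)ΔT = P/(A₁E₁) + P/(A₂E₂).
|α₁ − α₂|·ΔT = 6.2×10⁻⁶ × 199 = 0.001234.
1/(A₁E₁) + 1/(A₂E₂) = 1/(2100×197×10³) + 1/(575×106×10³) = 1.882×10⁻⁸ N⁻¹.
So P = 0.001234 / 1.882×10⁻⁸ = 65.54 kN.
σ_{cast iron} = P/A₂ = 65540/575 = 114 MPa, tensile.

σ ≈ 114 MPa (tensile)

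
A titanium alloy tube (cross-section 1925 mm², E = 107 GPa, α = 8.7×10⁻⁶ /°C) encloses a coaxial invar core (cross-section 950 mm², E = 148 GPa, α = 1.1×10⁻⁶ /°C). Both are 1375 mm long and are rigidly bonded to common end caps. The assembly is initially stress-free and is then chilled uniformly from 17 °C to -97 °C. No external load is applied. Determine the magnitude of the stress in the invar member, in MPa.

Both members must finish at the same length. With the larger α, the titanium alloy tends to over-contract; the plates restrain it, putting the titanium alloy in tension and the invar in compression. With no external load the two internal forces are equal and opposite, magnitude P.
Compatibility of the two members (thermal + elastic change equal): (α₁ − α₂)ΔT = P·[1/(A₁E₁) + 1/(A₂E₂)].
|α₁ − α₂|·ΔT = 7.6×10⁻⁶ × 114 = 0.0008664.
1/(A₁E₁) + 1/(A₂E₂) = 1/(1925×107×10³) + 1/(950×148×10³) = 1.197×10⁻⁸ N⁻¹.
So P = 0.0008664 / 1.197×10⁻⁸ = 72.4 kN.
σ_{invar} = P/A₂ = 72400/950 = 76.21 MPa, compressive.

σ ≈ 76.2 MPa (compressive)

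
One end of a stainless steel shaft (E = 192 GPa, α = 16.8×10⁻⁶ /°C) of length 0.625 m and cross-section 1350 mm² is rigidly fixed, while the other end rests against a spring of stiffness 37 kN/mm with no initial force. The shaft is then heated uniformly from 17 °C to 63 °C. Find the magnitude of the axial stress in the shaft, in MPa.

If the spring were absent the shaft would lengthen by αΔT L = 16.8×10⁻⁶ × 46 × 625 = 0.483 mm.
With a force P in the spring, the elastic change of the shaft is PL/(AE) and that of the spring is P/k; compatibility requires their sum to equal δ_free.
P [ L/(AE) + 1/k ] = δ_free → P [ 625/(1350×192×10³) + 1/(37×10³) ] = 0.483.
P = 0.483 / 2.944×10⁻⁵ = 16410 N.
σ = P/A = 16410/1350 = 12.15 MPa.

σ ≈ 12.2 MPa (compressive)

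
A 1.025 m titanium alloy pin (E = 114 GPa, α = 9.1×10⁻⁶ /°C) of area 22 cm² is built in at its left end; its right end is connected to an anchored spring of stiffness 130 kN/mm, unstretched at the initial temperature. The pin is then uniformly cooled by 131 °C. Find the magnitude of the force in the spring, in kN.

The unrestrained thermal change is αΔT L = 9.1×10⁻⁶ × 131 × 1025 = 1.222 mm.
Let P be the tensile force in the spring. The pin extends elastically by PL/(AE) and the spring stretches by P/k; together these equal δ_free.
So P = δ_free / [L/(AE) + 1/k] = 1.222 / [ 1025/(2200×114×10³) + 1/(130×10³) ].
P = 1.222 / 1.178×10⁻⁵ = 103700 N.

P ≈ 104 kN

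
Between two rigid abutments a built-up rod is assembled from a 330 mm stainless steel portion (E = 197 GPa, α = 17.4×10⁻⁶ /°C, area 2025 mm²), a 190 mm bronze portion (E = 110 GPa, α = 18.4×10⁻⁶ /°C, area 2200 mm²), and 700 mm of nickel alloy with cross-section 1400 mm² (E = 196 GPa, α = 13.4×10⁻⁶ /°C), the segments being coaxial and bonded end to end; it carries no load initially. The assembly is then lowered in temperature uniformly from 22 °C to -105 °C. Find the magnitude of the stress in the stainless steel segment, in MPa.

If the supports were absent, the total length change would be Σ αᵢΔT Lᵢ = 17.4×10⁻⁶×127×330 + 18.4×10⁻⁶×127×190 + 13.4×10⁻⁶×127×700 = 2.364 mm.
The rigid supports impose zero overall length change; the single axial force P common to all segments must satisfy P Σ Lᵢ/(AᵢEᵢ) = δ_free.
Σ Lᵢ/(AᵢEᵢ) = 330/(2025×197×10³) + 190/(2200×110×10³) + 700/(1400×196×10³) = 4.163×10⁻⁶ mm/N.
Hence P = δ_free / Σ(L/AE) = 2.364/4.163×10⁻⁶ = 567.9 kN (tensile).
σ_{stainless steel} = P / A = 567900 / 2025 = 280.5 MPa.

σ ≈ 280 MPa (tensile)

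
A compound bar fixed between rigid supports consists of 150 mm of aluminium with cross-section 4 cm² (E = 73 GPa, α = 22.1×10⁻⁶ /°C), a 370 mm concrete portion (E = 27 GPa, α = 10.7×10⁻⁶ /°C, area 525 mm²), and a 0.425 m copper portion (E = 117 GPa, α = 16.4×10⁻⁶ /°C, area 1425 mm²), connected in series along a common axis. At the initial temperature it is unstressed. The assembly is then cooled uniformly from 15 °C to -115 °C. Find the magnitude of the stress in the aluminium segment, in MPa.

With the walls removed the bar would change length by δ_free = Σ αᵢΔT Lᵢ = 22.1×10⁻⁶×130×150 + 10.7×10⁻⁶×130×370 + 16.4×10⁻⁶×130×425 = 1.852 mm.
The walls prevent any net length change, so an axial force P (same in every segment) develops. Compatibility: P · Σ Lᵢ/(AᵢEᵢ) = δ_free.
The series flexibility is Σ Lᵢ/(AᵢEᵢ) = 150/(400×73×10³) + 370/(525×27×10³) + 425/(1425×117×10³) = 3.379×10⁻⁵ mm/N.
Hence P = δ_free / Σ(L/AE) = 1.852/3.379×10⁻⁵ = 54.8 kN (tensile).
σ_{aluminium} = P / A = 54800 / 400 = 137 MPa.

σ ≈ 137 MPa (tensile)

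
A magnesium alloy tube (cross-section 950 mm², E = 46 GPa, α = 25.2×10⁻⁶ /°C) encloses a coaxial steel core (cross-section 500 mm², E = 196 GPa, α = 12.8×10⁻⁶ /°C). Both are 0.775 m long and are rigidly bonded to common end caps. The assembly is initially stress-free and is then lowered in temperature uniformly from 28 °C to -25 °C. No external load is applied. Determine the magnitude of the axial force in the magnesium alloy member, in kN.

P ≈ 19.9 kN (tensile in the magnesium alloy)

The magnesium alloy has the larger α, so on cooling it would change length more than the steel if both were free. The rigid plates force a common final length, so the magnesium alloy is put into tension and the steel into compression, with equal and opposite forces P (no external load).
Compatibility of the two members (thermal + elastic change equal): (α₁ − α₂)ΔT = P·[1/(A₁E₁) + 1/(A₂E₂)].
|α₁ − α₂|·ΔT = 12.4×10⁻⁶ × 53 = 0.0006572.
1/(A₁E₁) + 1/(A₂E₂) = 1/(950×46×10³) + 1/(500×196×10³) = 3.309×10⁻⁸ N⁻¹.
P = 0.0006572 / 3.309×10⁻⁸ = 19860 N = 19.86 kN.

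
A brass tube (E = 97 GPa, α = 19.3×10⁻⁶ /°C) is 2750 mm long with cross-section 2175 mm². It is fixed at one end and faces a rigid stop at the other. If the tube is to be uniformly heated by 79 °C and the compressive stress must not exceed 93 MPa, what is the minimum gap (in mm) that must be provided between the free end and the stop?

Free expansion if unrestrained: δ_free = αΔT L = 19.3×10⁻⁶ × 79 × 2750 = 4.193 mm.
A stress of 93 MPa corresponds to the wall pushing the tube back by σL/E = 93×2750/(97×10³) = 2.637 mm.
So the gap has to take up the difference, g_min = δ_free − σL/E = 4.193 − 2.637 = 1.556 mm.

g ≈ 1.56 mm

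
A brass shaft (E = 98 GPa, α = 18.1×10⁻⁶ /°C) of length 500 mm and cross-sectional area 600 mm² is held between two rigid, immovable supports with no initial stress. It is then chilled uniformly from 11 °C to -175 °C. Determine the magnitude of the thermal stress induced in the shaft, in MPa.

The supports are rigid, so the total axial strain is zero. The restrained thermal strain is ε = αΔT = 18.1×10⁻⁶ × 186 = 3366.6×10⁻⁶.
Hence σ = E·αΔT = 98×10³ × 3366.6×10⁻⁶ = 329.9 MPa, tensile.

σ ≈ 330 MPa (tensile)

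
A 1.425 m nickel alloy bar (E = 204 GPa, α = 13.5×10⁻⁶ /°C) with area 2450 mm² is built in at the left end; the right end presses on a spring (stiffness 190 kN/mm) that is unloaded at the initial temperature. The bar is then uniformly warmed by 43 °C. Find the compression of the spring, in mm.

δ ≈ 0.537 mm

The unrestrained thermal change is αΔT L = 13.5×10⁻⁶ × 43 × 1425 = 0.8272 mm.
With a force P in the spring, the elastic change of the bar is PL/(AE) and that of the spring is P/k; compatibility requires their sum to equal δ_free.
P [ L/(AE) + 1/k ] = δ_free → P [ 1425/(2450×204×10³) + 1/(190×10³) ] = 0.8272.
P = 0.8272 / 8.114×10⁻⁶ = 101900 N.
Spring compression = P/k = 101900/(190×10³) = 0.5366 mm.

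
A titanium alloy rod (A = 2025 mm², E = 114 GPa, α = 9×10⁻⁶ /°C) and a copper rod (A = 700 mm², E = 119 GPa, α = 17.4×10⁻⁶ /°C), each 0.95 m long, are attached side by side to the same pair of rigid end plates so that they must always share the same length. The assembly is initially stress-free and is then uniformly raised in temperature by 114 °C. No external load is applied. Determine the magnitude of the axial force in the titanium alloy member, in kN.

P ≈ 58.6 kN (tensile in the titanium alloy)

Equilibrium of a rigid end plate with no external load gives equal and opposite internal forces ±P in the two members. Since α_{copper} > α_{titanium alloy}, heating drives the copper into compression and the titanium alloy into tension.
Equating the net (thermal + elastic) strains gives |α₁ − α₂|·ΔT = P·[1/(A₁E₁) + 1/(A₂E₂)].
|α₁ − α₂|·ΔT = 8.4×10⁻⁶ × 114 = 0.0009576.
1/(A₁E₁) + 1/(A₂E₂) = 1/(2025×114×10³) + 1/(700×119×10³) = 1.634×10⁻⁸ N⁻¹.
So P = 0.0009576 / 1.634×10⁻⁸ = 58.62 kN.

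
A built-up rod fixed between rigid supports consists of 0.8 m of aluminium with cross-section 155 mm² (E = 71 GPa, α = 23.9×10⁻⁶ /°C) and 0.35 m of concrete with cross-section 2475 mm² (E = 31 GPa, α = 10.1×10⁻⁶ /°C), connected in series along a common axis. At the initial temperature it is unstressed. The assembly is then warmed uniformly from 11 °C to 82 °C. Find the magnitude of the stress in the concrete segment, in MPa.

σ ≈ 8.41 MPa (compressive)

If the supports were absent, the total length change would be Σ αᵢΔT Lᵢ = 23.9×10⁻⁶×71×800 + 10.1×10⁻⁶×71×350 = 1.609 mm.
Since the ends are fixed, an axial force P builds up, equal in every segment, with P · Σ Lᵢ/(AᵢEᵢ) = δ_free.
Σ Lᵢ/(AᵢEᵢ) = 800/(155×71×10³) + 350/(2475×31×10³) = 7.726×10⁻⁵ mm/N.
Hence P = δ_free / Σ(L/AE) = 1.609/7.726×10⁻⁵ = 20.82 kN (compressive).
σ_{concrete} = P / A = 20820 / 2475 = 8.412 MPa.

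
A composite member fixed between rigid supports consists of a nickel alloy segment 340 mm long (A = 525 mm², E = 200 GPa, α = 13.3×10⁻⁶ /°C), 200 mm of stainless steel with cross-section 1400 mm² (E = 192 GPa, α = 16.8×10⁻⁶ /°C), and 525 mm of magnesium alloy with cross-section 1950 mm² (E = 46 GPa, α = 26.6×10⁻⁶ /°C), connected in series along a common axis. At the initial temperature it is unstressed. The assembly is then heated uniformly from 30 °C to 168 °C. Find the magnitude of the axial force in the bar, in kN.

With the walls removed the bar would change length by δ_free = Σ αᵢΔT Lᵢ = 13.3×10⁻⁶×138×340 + 16.8×10⁻⁶×138×200 + 26.6×10⁻⁶×138×525 = 3.015 mm.
Since the ends are fixed, an axial force P builds up, equal in every segment, with P · Σ Lᵢ/(AᵢEᵢ) = δ_free.
The series flexibility is Σ Lᵢ/(AᵢEᵢ) = 340/(525×200×10³) + 200/(1400×192×10³) + 525/(1950×46×10³) = 9.835×10⁻⁶ mm/N.
Hence P = δ_free / Σ(L/AE) = 3.015/9.835×10⁻⁶ = 306.5 kN (compressive).

P ≈ 307 kN (compressive)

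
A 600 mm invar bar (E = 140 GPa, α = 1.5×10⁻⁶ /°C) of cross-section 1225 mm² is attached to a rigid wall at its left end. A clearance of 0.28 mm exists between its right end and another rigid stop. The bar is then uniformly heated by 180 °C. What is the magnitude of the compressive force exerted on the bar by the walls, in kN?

Free thermal elongation = αΔT L = 1.5×10⁻⁶ × 180 × 600 = 0.162 mm.
Since δ_free = 0.162 mm is less than the 0.28 mm gap, the bar never touches the wall. No axial force develops.

P ≈ 0 kN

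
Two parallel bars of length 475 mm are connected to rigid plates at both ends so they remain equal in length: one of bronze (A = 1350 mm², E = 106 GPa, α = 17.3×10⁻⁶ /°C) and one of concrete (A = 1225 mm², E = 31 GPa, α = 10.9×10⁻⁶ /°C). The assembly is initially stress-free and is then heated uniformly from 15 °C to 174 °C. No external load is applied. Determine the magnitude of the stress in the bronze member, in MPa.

Equilibrium of a rigid end plate with no external load gives equal and opposite internal forces ±P in the two members. Since α_{bronze} > α_{concrete}, heating drives the bronze into compression and the concrete into tension.
Setting the final lengths equal and cancelling L: (α₁ − α₂)ΔT = P/(A₁E₁) + P/(A₂E₂).
|α₁ − α₂|·ΔT = 6.4×10⁻⁶ × 159 = 0.001018.
1/(A₁E₁) + 1/(A₂E₂) = 1/(1350×106×10³) + 1/(1225×31×10³) = 3.332×10⁻⁸ N⁻¹.
So P = 0.001018 / 3.332×10⁻⁸ = 30.54 kN.
σ_{bronze} = P/A₁ = 30540/1350 = 22.62 MPa, compressive.

σ ≈ 22.6 MPa (compressive)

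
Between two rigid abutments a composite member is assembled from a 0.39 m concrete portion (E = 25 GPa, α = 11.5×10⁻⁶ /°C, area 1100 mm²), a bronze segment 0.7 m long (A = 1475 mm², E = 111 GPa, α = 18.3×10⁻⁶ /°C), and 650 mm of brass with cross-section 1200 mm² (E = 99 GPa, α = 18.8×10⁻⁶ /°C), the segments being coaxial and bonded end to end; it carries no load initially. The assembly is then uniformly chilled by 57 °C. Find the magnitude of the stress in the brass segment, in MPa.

With the walls removed the bar would change length by δ_free = Σ αᵢΔT Lᵢ = 11.5×10⁻⁶×57×390 + 18.3×10⁻⁶×57×700 + 18.8×10⁻⁶×57×650 = 1.682 mm.
The rigid supports impose zero overall length change; the single axial force P common to all segments must satisfy P Σ Lᵢ/(AᵢEᵢ) = δ_free.
The series flexibility is Σ Lᵢ/(AᵢEᵢ) = 390/(1100×25×10³) + 700/(1475×111×10³) + 650/(1200×99×10³) = 2.393×10⁻⁵ mm/N.
Hence P = δ_free / Σ(L/AE) = 1.682/2.393×10⁻⁵ = 70.31 kN (tensile).
σ_{brass} = P / A = 70310 / 1200 = 58.59 MPa.

σ ≈ 58.6 MPa (tensile)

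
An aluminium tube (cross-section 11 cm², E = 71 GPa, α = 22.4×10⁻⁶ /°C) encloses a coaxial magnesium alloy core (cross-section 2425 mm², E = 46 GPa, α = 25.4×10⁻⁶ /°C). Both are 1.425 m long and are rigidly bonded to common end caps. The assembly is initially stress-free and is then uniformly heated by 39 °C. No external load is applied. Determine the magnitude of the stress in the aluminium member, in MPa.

σ ≈ 4.89 MPa (tensile)

Both members must finish at the same length. With the larger α, the magnesium alloy tends to over-expand; the plates restrain it, putting the magnesium alloy in compression and the aluminium in tension. With no external load the two internal forces are equal and opposite, magnitude P.
Equating the net (thermal + elastic) strains gives |α₁ − α₂|·ΔT = P·[1/(A₁E₁) + 1/(A₂E₂)].
|α₁ − α₂|·ΔT = 3×10⁻⁶ × 39 = 0.000117.
1/(A₁E₁) + 1/(A₂E₂) = 1/(1100×71×10³) + 1/(2425×46×10³) = 2.177×10⁻⁸ N⁻¹.
P = 0.000117 / 2.177×10⁻⁸ = 5375 N = 5.375 kN.
σ_{aluminium} = P/A₁ = 5375/1100 = 4.886 MPa, tensile.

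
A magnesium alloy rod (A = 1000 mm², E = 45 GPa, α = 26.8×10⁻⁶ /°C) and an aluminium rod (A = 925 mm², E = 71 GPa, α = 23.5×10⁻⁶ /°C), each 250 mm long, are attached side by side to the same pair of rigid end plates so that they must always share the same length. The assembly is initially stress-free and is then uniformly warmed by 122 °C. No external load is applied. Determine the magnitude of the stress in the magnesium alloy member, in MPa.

σ ≈ 10.8 MPa (compressive)

The magnesium alloy has the larger α, so on heating it would change length more than the aluminium if both were free. The rigid plates force a common final length, so the magnesium alloy is put into compression and the aluminium into tension, with equal and opposite forces P (no external load).
Equating the net (thermal + elastic) strains gives |α₁ − α₂|·ΔT = P·[1/(A₁E₁) + 1/(A₂E₂)].
|α₁ − α₂|·ΔT = 3.3×10⁻⁶ × 122 = 0.0004026.
1/(A₁E₁) + 1/(A₂E₂) = 1/(1000×45×10³) + 1/(925×71×10³) = 3.745×10⁻⁸ N⁻¹.
P = 0.0004026 / 3.745×10⁻⁸ = 10750 N = 10.75 kN.
σ_{magnesium alloy} = P/A₁ = 10750/1000 = 10.75 MPa, compressive.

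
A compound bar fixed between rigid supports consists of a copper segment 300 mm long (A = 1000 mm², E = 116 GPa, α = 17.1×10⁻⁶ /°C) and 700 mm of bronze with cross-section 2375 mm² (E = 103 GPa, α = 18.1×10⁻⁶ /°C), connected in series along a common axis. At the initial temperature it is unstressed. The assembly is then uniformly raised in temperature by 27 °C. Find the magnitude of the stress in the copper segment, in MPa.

σ ≈ 88.2 MPa (compressive)

If the supports were absent, the total length change would be Σ αᵢΔT Lᵢ = 17.1×10⁻⁶×27×300 + 18.1×10⁻⁶×27×700 = 0.4806 mm.
The walls prevent any net length change, so an axial force P (same in every segment) develops. Compatibility: P · Σ Lᵢ/(AᵢEᵢ) = δ_free.
Σ Lᵢ/(AᵢEᵢ) = 300/(1000×116×10³) + 700/(2375×103×10³) = 5.448×10⁻⁶ mm/N.
So P = 0.4806 / 5.448×10⁻⁶ = 88.22 kN, compressive.
σ_{copper} = P / A = 88220 / 1000 = 88.22 MPa.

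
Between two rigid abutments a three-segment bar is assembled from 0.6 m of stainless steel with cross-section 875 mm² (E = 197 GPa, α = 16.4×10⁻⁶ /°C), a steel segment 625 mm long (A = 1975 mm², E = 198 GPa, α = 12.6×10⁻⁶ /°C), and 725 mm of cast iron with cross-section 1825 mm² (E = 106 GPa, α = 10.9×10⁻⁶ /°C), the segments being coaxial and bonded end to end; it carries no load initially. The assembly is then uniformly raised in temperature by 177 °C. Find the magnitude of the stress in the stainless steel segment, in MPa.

If the supports were absent, the total length change would be Σ αᵢΔT Lᵢ = 16.4×10⁻⁶×177×600 + 12.6×10⁻⁶×177×625 + 10.9×10⁻⁶×177×725 = 4.534 mm.
Since the ends are fixed, an axial force P builds up, equal in every segment, with P · Σ Lᵢ/(AᵢEᵢ) = δ_free.
Σ Lᵢ/(AᵢEᵢ) = 600/(875×197×10³) + 625/(1975×198×10³) + 725/(1825×106×10³) = 8.827×10⁻⁶ mm/N.
Hence P = δ_free / Σ(L/AE) = 4.534/8.827×10⁻⁶ = 513.7 kN (compressive).
σ_{stainless steel} = P / A = 513700 / 875 = 587.1 MPa.

σ ≈ 587 MPa (compressive)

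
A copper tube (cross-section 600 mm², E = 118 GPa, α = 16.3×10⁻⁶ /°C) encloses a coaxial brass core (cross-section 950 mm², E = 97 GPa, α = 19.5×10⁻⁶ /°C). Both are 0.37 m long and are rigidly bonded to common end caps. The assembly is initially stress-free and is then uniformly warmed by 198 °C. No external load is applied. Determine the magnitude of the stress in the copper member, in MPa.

The brass has the larger α, so on heating it would change length more than the copper if both were free. The rigid plates force a common final length, so the brass is put into compression and the copper into tension, with equal and opposite forces P (no external load).
Compatibility of the two members (thermal + elastic change equal): (α₁ − α₂)ΔT = P·[1/(A₁E₁) + 1/(A₂E₂)].
|α₁ − α₂|·ΔT = 3.2×10⁻⁶ × 198 = 0.0006336.
1/(A₁E₁) + 1/(A₂E₂) = 1/(600×118×10³) + 1/(950×97×10³) = 2.498×10⁻⁸ N⁻¹.
So P = 0.0006336 / 2.498×10⁻⁸ = 25.37 kN.
σ_{copper} = P/A₁ = 25370/600 = 42.28 MPa, tensile.

σ ≈ 42.3 MPa (tensile)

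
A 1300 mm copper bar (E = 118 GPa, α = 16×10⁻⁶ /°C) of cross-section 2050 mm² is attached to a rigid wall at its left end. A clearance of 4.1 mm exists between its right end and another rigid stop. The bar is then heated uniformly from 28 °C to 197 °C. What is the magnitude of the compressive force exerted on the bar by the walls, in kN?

P ≈ 0 kN

If the wall were absent the bar would grow by αΔT L = 16×10⁻⁶ × 169 × 1300 = 3.515 mm.
This is smaller than the 4.1 mm clearance, so the bar expands freely without reaching the stop — the stress is zero.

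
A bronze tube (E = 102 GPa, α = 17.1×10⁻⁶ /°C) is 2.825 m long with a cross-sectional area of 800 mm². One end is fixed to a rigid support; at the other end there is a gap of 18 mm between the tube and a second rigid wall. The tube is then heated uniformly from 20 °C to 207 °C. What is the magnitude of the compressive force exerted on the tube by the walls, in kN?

Unrestrained expansion: δ_free = αΔT L = 17.1×10⁻⁶ × 187 × 2825 = 9.034 mm.
This is smaller than the 18 mm clearance, so the tube expands freely without reaching the stop — the stress is zero.

P ≈ 0 kN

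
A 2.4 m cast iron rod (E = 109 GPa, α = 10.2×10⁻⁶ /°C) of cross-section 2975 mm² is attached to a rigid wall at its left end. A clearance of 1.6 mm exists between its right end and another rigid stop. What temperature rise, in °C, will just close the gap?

Contact occurs when the free expansion equals the gap: αΔT L = 1.6 mm.
So ΔT = g/(αL) = 1.6/(10.2×10⁻⁶ × 2400) = 65.36 °C.

ΔT ≈ 65.4 °C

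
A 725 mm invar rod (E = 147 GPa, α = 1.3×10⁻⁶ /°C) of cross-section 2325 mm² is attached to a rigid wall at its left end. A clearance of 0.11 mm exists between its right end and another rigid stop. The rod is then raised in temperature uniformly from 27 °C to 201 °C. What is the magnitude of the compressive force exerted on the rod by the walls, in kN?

If the wall were absent the rod would grow by αΔT L = 1.3×10⁻⁶ × 174 × 725 = 0.164 mm.
After closing the 0.11 mm clearance, 0.164 − 0.11 = 0.054 mm of expansion remains to be suppressed by the wall.
That suppressed elongation corresponds to σ = E·Δ/L = 147×10³ × 0.054/725 = 10.95 MPa.
P = σA = 10.95 × 2325 = 25.45 kN.

P ≈ 25.5 kN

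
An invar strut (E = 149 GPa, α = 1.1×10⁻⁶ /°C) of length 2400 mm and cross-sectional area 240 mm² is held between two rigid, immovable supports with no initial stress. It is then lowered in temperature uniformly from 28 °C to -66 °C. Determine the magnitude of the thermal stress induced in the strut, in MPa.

With length fixed, the mechanical strain must cancel the thermal strain αΔT = 1.1×10⁻⁶ × 94 = 103.4×10⁻⁶.
The stress required to suppress this strain is σ = Eε = 149×10³ × 103.4×10⁻⁶ = 15.41 MPa, tensile since the strut is trying to contract.

σ ≈ 15.4 MPa (tensile)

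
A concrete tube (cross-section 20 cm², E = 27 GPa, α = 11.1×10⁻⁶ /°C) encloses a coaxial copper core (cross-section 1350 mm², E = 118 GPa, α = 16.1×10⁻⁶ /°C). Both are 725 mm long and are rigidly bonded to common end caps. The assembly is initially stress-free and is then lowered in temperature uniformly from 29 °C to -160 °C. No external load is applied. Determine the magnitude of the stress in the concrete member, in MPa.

σ ≈ 19.1 MPa (compressive)

Equilibrium of a rigid end plate with no external load gives equal and opposite internal forces ±P in the two members. Since α_{copper} > α_{concrete}, cooling drives the copper into tension and the concrete into compression.
Setting the final lengths equal and cancelling L: (α₁ − α₂)ΔT = P/(A₁E₁) + P/(A₂E₂).
|α₁ − α₂|·ΔT = 5×10⁻⁶ × 189 = 0.000945.
1/(A₁E₁) + 1/(A₂E₂) = 1/(2000×27×10³) + 1/(1350×118×10³) = 2.48×10⁻⁸ N⁻¹.
P = 0.000945 / 2.48×10⁻⁸ = 38110 N = 38.11 kN.
σ_{concrete} = P/A₁ = 38110/2000 = 19.06 MPa, compressive.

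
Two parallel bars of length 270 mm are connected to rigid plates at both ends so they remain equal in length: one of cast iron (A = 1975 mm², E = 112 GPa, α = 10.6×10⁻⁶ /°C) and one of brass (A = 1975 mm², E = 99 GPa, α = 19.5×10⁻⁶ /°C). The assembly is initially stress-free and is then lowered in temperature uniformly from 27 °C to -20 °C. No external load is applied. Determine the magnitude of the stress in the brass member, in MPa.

σ ≈ 22 MPa (tensile)

Equilibrium of a rigid end plate with no external load gives equal and opposite internal forces ±P in the two members. Since α_{brass} > α_{cast iron}, cooling drives the brass into tension and the cast iron into compression.
Setting the final lengths equal and cancelling L: (α₁ − α₂)ΔT = P/(A₁E₁) + P/(A₂E₂).
|α₁ − α₂|·ΔT = 8.9×10⁻⁶ × 47 = 0.0004183.
1/(A₁E₁) + 1/(A₂E₂) = 1/(1975×112×10³) + 1/(1975×99×10³) = 9.635×10⁻⁹ N⁻¹.
So P = 0.0004183 / 9.635×10⁻⁹ = 43.41 kN.
σ_{brass} = P/A₂ = 43410/1975 = 21.98 MPa, tensile.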